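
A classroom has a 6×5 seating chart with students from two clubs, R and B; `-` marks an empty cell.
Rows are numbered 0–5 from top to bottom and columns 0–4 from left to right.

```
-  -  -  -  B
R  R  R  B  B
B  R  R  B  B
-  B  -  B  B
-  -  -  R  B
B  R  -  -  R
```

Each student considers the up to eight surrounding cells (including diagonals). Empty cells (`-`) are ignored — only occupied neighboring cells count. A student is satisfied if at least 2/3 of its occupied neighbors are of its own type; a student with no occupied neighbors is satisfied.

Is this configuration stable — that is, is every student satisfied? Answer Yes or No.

No

Row 0: (0,4)B 2/2 ✓
Row 1: (1,0)R 2/3 ✓ · (1,1)R 4/5 ✓ · (1,2)R 3/5 ✗ · (1,3)B 4/6 ✓ · (1,4)B 4/4 ✓
Row 2: (2,0)B 1/4 ✗ · (2,1)R 4/6 ✓ · (2,2)R 3/7 ✗ · (2,3)B 5/7 ✓ · (2,4)B 5/5 ✓
Row 3: (3,1)B 1/3 ✗ · (3,3)B 4/6 ✓ · (3,4)B 4/5 ✓
Row 4: (4,3)R 1/4 ✗ · (4,4)B 2/4 ✗
Row 5: (5,0)B 0/1 ✗ · (5,1)R 0/1 ✗ · (5,4)R 1/2 ✗
For instance (1,2) has only 3/5 same-type neighbors, below 2/3.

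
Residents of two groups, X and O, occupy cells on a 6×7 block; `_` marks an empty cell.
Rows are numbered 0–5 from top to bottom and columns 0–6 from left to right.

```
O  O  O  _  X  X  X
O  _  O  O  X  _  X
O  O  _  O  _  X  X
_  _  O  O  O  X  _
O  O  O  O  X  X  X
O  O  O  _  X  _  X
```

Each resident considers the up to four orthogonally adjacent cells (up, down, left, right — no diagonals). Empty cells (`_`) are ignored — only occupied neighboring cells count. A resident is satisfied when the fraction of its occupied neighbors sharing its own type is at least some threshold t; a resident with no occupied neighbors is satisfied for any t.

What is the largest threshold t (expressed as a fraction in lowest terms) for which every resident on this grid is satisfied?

1/3

(0,0)O 2/2
(0,1)O 2/2
(0,2)O 2/2
(0,4)X 2/2
(0,5)X 2/2
(0,6)X 2/2
(1,0)O 2/2
(1,2)O 2/2
(1,3)O 2/3
(1,4)X 1/2
(1,6)X 2/2
(2,0)O 2/2
(2,1)O 1/1
(2,3)O 2/2
(2,5)X 2/2
(2,6)X 2/2
(3,2)O 2/2
(3,3)O 4/4
(3,4)O 1/3
(3,5)X 2/3
(4,0)O 2/2
(4,1)O 3/3
(4,2)O 4/4
(4,3)O 2/3
(4,4)X 2/4
(4,5)X 3/3
(4,6)X 2/2
(5,0)O 2/2
(5,1)O 3/3
(5,2)O 2/2
(5,4)X 1/1
(5,6)X 1/1
The smallest same-type fraction is 1/3 at (3,4), which reduces to 1/3. Any threshold above that leaves this resident unsatisfied.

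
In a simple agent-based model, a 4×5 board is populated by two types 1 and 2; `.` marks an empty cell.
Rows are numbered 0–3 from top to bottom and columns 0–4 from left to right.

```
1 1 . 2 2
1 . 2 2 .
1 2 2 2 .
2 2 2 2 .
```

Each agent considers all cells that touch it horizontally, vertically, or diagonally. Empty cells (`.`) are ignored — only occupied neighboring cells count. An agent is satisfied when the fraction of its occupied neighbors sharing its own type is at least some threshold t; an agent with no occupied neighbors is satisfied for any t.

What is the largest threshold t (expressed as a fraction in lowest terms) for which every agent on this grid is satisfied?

Row 0: (0,0)1 2/2 · (0,1)1 2/3 · (0,3)2 3/3 · (0,4)2 2/2
Row 1: (1,0)1 3/4 · (1,2)2 5/6 · (1,3)2 5/5
Row 2: (2,0)1 1/4 · (2,1)2 5/7 · (2,2)2 7/7 · (2,3)2 5/5
Row 3: (3,0)2 2/3 · (3,1)2 4/5 · (3,2)2 5/5 · (3,3)2 3/3
The smallest same-type fraction is 1/4 at (2,0), which reduces to 1/4. Any threshold above that leaves this agent unsatisfied.

1/4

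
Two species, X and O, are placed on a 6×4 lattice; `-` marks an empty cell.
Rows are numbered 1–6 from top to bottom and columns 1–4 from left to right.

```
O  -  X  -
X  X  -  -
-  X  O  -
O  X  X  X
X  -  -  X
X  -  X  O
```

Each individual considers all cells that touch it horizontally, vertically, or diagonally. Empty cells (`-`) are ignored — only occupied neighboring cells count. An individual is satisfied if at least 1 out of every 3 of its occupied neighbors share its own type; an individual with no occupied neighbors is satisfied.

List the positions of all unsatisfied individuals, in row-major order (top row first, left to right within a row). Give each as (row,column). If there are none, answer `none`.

Row 1: (1,1)O 0/2 unhappy · (1,3)X 1/1 ok
Row 2: (2,1)X 2/3 ok · (2,2)X 3/5 ok
Row 3: (3,2)X 4/6 ok · (3,3)O 0/5 unhappy
Row 4: (4,1)O 0/3 unhappy · (4,2)X 3/5 ok · (4,3)X 4/5 ok · (4,4)X 2/3 ok
Row 5: (5,1)X 2/3 ok · (5,4)X 3/4 ok
Row 6: (6,1)X 1/1 ok · (6,3)X 1/2 ok · (6,4)O 0/2 unhappy

(1,1), (3,3), (4,1), (6,4)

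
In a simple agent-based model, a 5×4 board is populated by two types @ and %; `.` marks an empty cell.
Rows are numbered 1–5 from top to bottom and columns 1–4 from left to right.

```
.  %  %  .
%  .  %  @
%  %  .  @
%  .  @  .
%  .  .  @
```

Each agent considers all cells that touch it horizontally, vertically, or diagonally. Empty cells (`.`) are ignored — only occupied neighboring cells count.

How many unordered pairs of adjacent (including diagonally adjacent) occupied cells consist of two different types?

Scan each occupied cell's neighbors to the right and below (and the two forward diagonals) so each pair is counted once.
Row 1: %(1,2)–%(1,3)= %(1,2)–%(2,3)= %(1,2)–%(2,1)= %(1,3)–%(2,3)= %(1,3)–@(2,4)≠  → 1/5 unlike.
Row 2: %(2,1)–%(3,1)= %(2,1)–%(3,2)= %(2,3)–@(2,4)≠ %(2,3)–@(3,4)≠ %(2,3)–%(3,2)= @(2,4)–@(3,4)=  → 2/6 unlike.
Row 3: %(3,1)–%(3,2)= %(3,1)–%(4,1)= %(3,2)–@(4,3)≠ %(3,2)–%(4,1)= @(3,4)–@(4,3)=  → 1/5 unlike.
Row 4: %(4,1)–%(5,1)= @(4,3)–@(5,4)=  → 0/2 unlike.
Total adjacent occupied pairs: 18; unlike-type pairs: 4.

4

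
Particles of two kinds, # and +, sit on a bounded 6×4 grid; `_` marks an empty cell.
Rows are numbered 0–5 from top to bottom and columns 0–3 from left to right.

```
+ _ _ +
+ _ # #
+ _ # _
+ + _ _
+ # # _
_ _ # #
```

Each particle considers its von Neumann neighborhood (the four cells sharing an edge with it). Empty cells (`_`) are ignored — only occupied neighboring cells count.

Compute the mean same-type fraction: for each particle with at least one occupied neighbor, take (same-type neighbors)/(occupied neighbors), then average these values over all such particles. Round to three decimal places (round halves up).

0.774

Row 0: (0,0)+ 1/1 · (0,3)+ 0/1
Row 1: (1,0)+ 2/2 · (1,2)# 2/2 · (1,3)# 1/2
Row 2: (2,0)+ 2/2 · (2,2)# 1/1
Row 3: (3,0)+ 3/3 · (3,1)+ 1/2
Row 4: (4,0)+ 1/2 · (4,1)# 1/3 · (4,2)# 2/2
Row 5: (5,2)# 2/2 · (5,3)# 1/1
Sum over 14 particles: 1/1 + 0/1 + 2/2 + 2/2 + 1/2 + 2/2 + 1/1 + 3/3 + 1/2 + 1/2 + 1/3 + 2/2 + 2/2 + 1/1 = 65/6; mean = 65/6 ÷ 14 = 65/84 = 0.773809… → 0.774.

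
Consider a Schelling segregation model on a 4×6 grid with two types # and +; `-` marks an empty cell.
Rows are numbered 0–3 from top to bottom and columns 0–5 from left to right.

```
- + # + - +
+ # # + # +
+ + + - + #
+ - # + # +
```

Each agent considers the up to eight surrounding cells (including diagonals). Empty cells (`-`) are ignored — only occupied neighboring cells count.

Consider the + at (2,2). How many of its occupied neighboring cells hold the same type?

Occupied neighbors of (2,2): (1,1)=#, (1,2)=#, (1,3)=+, (2,1)=+, (3,2)=#, (3,3)=+.
Same type (+): 3 of 6.

3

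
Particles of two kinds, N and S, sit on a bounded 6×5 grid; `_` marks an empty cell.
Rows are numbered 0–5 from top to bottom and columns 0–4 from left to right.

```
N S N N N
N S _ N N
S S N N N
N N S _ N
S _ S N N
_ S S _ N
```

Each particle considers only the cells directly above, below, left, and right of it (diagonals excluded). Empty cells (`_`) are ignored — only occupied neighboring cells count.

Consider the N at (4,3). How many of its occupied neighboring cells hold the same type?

1

Occupied neighbors of (4,3): (4,2)=S, (4,4)=N.
Same type (N): 1 of 2.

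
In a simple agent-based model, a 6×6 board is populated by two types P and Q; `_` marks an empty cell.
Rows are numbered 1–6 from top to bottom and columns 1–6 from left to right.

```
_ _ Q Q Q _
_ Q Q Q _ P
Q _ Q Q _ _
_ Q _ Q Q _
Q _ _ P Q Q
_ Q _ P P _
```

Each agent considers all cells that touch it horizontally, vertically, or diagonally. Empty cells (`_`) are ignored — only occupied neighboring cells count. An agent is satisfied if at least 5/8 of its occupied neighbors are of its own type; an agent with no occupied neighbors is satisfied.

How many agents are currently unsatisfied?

4

(1,3)Q 4/4 ✓
(1,4)Q 4/4 ✓
(1,5)Q 2/3 ✓
(2,2)Q 4/4 ✓
(2,3)Q 6/6 ✓
(2,4)Q 6/6 ✓
(2,6)P 0/1 ✗
(3,1)Q 2/2 ✓
(3,3)Q 6/6 ✓
(3,4)Q 5/5 ✓
(4,2)Q 3/3 ✓
(4,4)Q 4/5 ✓
(4,5)Q 4/5 ✓
(5,1)Q 2/2 ✓
(5,4)P 2/5 ✗
(5,5)Q 3/6 ✗
(5,6)Q 2/3 ✓
(6,2)Q 1/1 ✓
(6,4)P 2/3 ✓
(6,5)P 2/4 ✗
Unsatisfied: (2,6), (5,4), (5,5), (6,5) — 4 in total.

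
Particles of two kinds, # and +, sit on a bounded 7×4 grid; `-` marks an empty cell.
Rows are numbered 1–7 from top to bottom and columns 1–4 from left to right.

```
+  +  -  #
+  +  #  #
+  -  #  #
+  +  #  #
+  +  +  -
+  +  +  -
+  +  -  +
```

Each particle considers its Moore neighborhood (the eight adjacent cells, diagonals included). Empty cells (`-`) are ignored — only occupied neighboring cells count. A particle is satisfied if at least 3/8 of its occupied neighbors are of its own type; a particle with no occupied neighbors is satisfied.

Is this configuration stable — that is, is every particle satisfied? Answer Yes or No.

Yes

(1,1)+ 3/3 ✓
(1,2)+ 3/4 ✓
(1,4)# 2/2 ✓
(2,1)+ 4/4 ✓
(2,2)+ 4/6 ✓
(2,3)# 4/6 ✓
(2,4)# 4/4 ✓
(3,1)+ 4/4 ✓
(3,3)# 5/7 ✓
(3,4)# 5/5 ✓
(4,1)+ 4/4 ✓
(4,2)+ 5/7 ✓
(4,3)# 3/6 ✓
(4,4)# 3/4 ✓
(5,1)+ 5/5 ✓
(5,2)+ 7/8 ✓
(5,3)+ 4/6 ✓
(6,1)+ 5/5 ✓
(6,2)+ 7/7 ✓
(6,3)+ 5/5 ✓
(7,1)+ 3/3 ✓
(7,2)+ 4/4 ✓
(7,4)+ 1/1 ✓
All meet the threshold, so the configuration is stable.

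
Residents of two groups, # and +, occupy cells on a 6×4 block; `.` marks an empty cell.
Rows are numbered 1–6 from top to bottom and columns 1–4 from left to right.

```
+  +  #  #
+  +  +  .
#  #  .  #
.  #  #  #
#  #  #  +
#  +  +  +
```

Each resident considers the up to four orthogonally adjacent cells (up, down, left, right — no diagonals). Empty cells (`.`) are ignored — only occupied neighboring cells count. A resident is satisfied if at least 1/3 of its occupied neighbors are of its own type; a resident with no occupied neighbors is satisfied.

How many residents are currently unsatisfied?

Row 1: (1,1)+ 2/2 satisfied · (1,2)+ 2/3 satisfied · (1,3)# 1/3 satisfied · (1,4)# 1/1 satisfied
Row 2: (2,1)+ 2/3 satisfied · (2,2)+ 3/4 satisfied · (2,3)+ 1/2 satisfied
Row 3: (3,1)# 1/2 satisfied · (3,2)# 2/3 satisfied · (3,4)# 1/1 satisfied
Row 4: (4,2)# 3/3 satisfied · (4,3)# 3/3 satisfied · (4,4)# 2/3 satisfied
Row 5: (5,1)# 2/2 satisfied · (5,2)# 3/4 satisfied · (5,3)# 2/4 satisfied · (5,4)+ 1/3 satisfied
Row 6: (6,1)# 1/2 satisfied · (6,2)+ 1/3 satisfied · (6,3)+ 2/3 satisfied · (6,4)+ 2/2 satisfied
Every one meets the threshold.

0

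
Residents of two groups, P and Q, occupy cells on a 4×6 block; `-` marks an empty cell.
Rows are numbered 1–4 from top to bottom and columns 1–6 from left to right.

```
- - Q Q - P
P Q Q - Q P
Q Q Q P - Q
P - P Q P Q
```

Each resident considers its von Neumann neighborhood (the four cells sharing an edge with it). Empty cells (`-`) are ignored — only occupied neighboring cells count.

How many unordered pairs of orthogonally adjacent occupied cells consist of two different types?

Scan each occupied cell's neighbors to the right and below so each pair is counted once.
Row 1: Q(1,3)–Q(1,4)= Q(1,3)–Q(2,3)= P(1,6)–P(2,6)=  → 0/3 unlike.
Row 2: P(2,1)–Q(2,2)≠ P(2,1)–Q(3,1)≠ Q(2,2)–Q(2,3)= Q(2,2)–Q(3,2)= Q(2,3)–Q(3,3)= Q(2,5)–P(2,6)≠ P(2,6)–Q(3,6)≠  → 4/7 unlike.
Row 3: Q(3,1)–Q(3,2)= Q(3,1)–P(4,1)≠ Q(3,2)–Q(3,3)= Q(3,3)–P(3,4)≠ Q(3,3)–P(4,3)≠ P(3,4)–Q(4,4)≠ Q(3,6)–Q(4,6)=  → 4/7 unlike.
Row 4: P(4,3)–Q(4,4)≠ Q(4,4)–P(4,5)≠ P(4,5)–Q(4,6)≠  → 3/3 unlike.
Total adjacent occupied pairs: 20; unlike-type pairs: 11.

11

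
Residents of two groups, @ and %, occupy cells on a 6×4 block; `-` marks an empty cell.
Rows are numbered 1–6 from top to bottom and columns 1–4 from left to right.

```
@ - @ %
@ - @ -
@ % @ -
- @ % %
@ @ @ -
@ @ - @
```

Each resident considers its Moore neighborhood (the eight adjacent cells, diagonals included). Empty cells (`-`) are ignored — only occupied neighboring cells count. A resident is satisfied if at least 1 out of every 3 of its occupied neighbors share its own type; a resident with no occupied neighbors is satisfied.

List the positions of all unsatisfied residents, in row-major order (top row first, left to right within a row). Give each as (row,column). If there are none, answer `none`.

(1,4), (3,2)

Row 1: (1,1)@ 1/1 ✓ · (1,3)@ 1/2 ✓ · (1,4)% 0/2 ✗
Row 2: (2,1)@ 2/3 ✓ · (2,3)@ 2/4 ✓
Row 3: (3,1)@ 2/3 ✓ · (3,2)% 1/6 ✗ · (3,3)@ 2/5 ✓
Row 4: (4,2)@ 5/7 ✓ · (4,3)% 2/6 ✓ · (4,4)% 1/3 ✓
Row 5: (5,1)@ 4/4 ✓ · (5,2)@ 5/6 ✓ · (5,3)@ 4/6 ✓
Row 6: (6,1)@ 3/3 ✓ · (6,2)@ 4/4 ✓ · (6,4)@ 1/1 ✓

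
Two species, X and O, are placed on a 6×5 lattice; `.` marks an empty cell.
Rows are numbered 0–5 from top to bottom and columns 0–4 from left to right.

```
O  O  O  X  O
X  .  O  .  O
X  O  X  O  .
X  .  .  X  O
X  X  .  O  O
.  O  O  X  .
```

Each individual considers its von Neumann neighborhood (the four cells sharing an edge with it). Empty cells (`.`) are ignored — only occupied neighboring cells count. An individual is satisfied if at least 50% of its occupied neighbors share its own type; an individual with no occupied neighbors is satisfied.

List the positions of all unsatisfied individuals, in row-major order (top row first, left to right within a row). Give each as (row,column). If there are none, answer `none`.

(0,3), (2,1), (2,2), (2,3), (3,3), (4,3), (5,3)

Row 0: (0,0)O 1/2 ok · (0,1)O 2/2 ok · (0,2)O 2/3 ok · (0,3)X 0/2 unhappy · (0,4)O 1/2 ok
Row 1: (1,0)X 1/2 ok · (1,2)O 1/2 ok · (1,4)O 1/1 ok
Row 2: (2,0)X 2/3 ok · (2,1)O 0/2 unhappy · (2,2)X 0/3 unhappy · (2,3)O 0/2 unhappy
Row 3: (3,0)X 2/2 ok · (3,3)X 0/3 unhappy · (3,4)O 1/2 ok
Row 4: (4,0)X 2/2 ok · (4,1)X 1/2 ok · (4,3)O 1/3 unhappy · (4,4)O 2/2 ok
Row 5: (5,1)O 1/2 ok · (5,2)O 1/2 ok · (5,3)X 0/2 unhappy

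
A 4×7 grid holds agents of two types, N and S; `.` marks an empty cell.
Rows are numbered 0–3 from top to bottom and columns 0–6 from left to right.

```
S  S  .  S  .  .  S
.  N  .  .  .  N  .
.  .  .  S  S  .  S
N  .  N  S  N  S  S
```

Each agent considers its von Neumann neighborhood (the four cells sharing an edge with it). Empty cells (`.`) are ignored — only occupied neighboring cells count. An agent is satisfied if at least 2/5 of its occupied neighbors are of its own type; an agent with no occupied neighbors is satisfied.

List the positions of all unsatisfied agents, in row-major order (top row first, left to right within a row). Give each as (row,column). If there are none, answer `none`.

Row 0: (0,0)S 1/1 ✓ · (0,1)S 1/2 ✓ · (0,3)S 0/0 ✓ · (0,6)S 0/0 ✓
Row 1: (1,1)N 0/1 ✗ · (1,5)N 0/0 ✓
Row 2: (2,3)S 2/2 ✓ · (2,4)S 1/2 ✓ · (2,6)S 1/1 ✓
Row 3: (3,0)N 0/0 ✓ · (3,2)N 0/1 ✗ · (3,3)S 1/3 ✗ · (3,4)N 0/3 ✗ · (3,5)S 1/2 ✓ · (3,6)S 2/2 ✓

(1,1), (3,2), (3,3), (3,4)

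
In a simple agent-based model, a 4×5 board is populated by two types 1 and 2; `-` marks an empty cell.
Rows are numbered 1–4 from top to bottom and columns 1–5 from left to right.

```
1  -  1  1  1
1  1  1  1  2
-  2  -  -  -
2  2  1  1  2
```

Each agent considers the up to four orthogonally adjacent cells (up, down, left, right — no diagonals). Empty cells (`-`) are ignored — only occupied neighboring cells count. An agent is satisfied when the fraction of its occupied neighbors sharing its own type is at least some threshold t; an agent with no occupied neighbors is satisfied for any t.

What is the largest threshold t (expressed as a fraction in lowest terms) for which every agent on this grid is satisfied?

(1,1)1 1/1
(1,3)1 2/2
(1,4)1 3/3
(1,5)1 1/2
(2,1)1 2/2
(2,2)1 2/3
(2,3)1 3/3
(2,4)1 2/3
(2,5)2 0/2
(3,2)2 1/2
(4,1)2 1/1
(4,2)2 2/3
(4,3)1 1/2
(4,4)1 1/2
(4,5)2 0/1
The smallest same-type fraction is 0/2 at (2,5), which reduces to 0/1. Any threshold above that leaves this agent unsatisfied.

0/1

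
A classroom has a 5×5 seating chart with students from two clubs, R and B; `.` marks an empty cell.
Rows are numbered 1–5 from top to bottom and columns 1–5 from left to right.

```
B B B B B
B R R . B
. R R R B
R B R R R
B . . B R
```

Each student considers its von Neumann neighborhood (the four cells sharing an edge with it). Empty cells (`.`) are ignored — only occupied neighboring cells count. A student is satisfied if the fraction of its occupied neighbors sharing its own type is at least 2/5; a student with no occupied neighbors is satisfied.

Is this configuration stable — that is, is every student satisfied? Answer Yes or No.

No

(1,1)B 2/2 ✓
(1,2)B 2/3 ✓
(1,3)B 2/3 ✓
(1,4)B 2/2 ✓
(1,5)B 2/2 ✓
(2,1)B 1/2 ✓
(2,2)R 2/4 ✓
(2,3)R 2/3 ✓
(2,5)B 2/2 ✓
(3,2)R 2/3 ✓
(3,3)R 4/4 ✓
(3,4)R 2/3 ✓
(3,5)B 1/3 ✗
(4,1)R 0/2 ✗
(4,2)B 0/3 ✗
(4,3)R 2/3 ✓
(4,4)R 3/4 ✓
(4,5)R 2/3 ✓
(5,1)B 0/1 ✗
(5,4)B 0/2 ✗
(5,5)R 1/2 ✓
For instance (3,5) has only 1/3 same-type neighbors, below 2/5.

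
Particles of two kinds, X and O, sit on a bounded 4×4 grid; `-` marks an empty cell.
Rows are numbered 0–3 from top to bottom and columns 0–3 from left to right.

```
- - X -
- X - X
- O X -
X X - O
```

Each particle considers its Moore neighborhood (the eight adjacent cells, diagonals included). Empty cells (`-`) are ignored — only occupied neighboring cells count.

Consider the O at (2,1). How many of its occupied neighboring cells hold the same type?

0

Occupied neighbors of (2,1): (1,1)=X, (2,2)=X, (3,0)=X, (3,1)=X.
Same type (O): 0 of 4.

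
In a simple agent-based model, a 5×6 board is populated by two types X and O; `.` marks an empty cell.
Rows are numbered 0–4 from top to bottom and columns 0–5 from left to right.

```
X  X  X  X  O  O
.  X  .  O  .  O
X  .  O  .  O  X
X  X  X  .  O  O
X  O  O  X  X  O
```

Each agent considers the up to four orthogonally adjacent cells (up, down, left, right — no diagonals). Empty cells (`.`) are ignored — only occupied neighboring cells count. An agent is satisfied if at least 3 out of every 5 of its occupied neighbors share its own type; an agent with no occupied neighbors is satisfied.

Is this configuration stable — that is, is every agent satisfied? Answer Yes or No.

Row 0: (0,0)X 1/1 satisfied · (0,1)X 3/3 satisfied · (0,2)X 2/2 satisfied · (0,3)X 1/3 not · (0,4)O 1/2 not · (0,5)O 2/2 satisfied
Row 1: (1,1)X 1/1 satisfied · (1,3)O 0/1 not · (1,5)O 1/2 not
Row 2: (2,0)X 1/1 satisfied · (2,2)O 0/1 not · (2,4)O 1/2 not · (2,5)X 0/3 not
Row 3: (3,0)X 3/3 satisfied · (3,1)X 2/3 satisfied · (3,2)X 1/3 not · (3,4)O 2/3 satisfied · (3,5)O 2/3 satisfied
Row 4: (4,0)X 1/2 not · (4,1)O 1/3 not · (4,2)O 1/3 not · (4,3)X 1/2 not · (4,4)X 1/3 not · (4,5)O 1/2 not
For instance (0,3) has only 1/3 same-type neighbors, below 3/5.

No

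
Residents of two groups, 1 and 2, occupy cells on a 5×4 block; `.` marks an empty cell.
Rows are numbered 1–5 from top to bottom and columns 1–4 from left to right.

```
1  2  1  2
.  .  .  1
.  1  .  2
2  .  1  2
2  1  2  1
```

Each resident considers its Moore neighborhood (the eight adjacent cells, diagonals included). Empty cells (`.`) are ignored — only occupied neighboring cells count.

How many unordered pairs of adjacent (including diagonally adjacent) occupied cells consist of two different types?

Scan each occupied cell's neighbors to the right and below (and the two forward diagonals) so each pair is counted once.
From row 1: 4 unlike of 5 pairs (running 4/5).
From row 2: 1 unlike of 1 pairs (running 5/6).
From row 3: 2 unlike of 4 pairs (running 7/10).
From row 4: 4 unlike of 8 pairs (running 11/18).
From row 5: 3 unlike of 3 pairs (running 14/21).
Total adjacent occupied pairs: 21; unlike-type pairs: 14.

14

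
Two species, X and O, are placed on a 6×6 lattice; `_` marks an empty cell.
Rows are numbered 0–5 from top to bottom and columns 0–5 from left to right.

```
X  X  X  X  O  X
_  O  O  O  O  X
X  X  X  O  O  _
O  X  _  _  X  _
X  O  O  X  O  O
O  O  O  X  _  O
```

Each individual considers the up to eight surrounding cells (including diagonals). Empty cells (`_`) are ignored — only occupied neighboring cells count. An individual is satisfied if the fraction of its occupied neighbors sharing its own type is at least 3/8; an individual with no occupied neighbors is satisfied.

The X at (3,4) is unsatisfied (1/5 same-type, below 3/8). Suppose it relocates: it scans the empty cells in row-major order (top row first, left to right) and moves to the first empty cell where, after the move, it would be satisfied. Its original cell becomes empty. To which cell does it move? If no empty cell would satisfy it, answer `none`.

(1,0)

Vacating (3,4). Empty cells in order:
  (1,0): 4/5 same-type → satisfied — stop here.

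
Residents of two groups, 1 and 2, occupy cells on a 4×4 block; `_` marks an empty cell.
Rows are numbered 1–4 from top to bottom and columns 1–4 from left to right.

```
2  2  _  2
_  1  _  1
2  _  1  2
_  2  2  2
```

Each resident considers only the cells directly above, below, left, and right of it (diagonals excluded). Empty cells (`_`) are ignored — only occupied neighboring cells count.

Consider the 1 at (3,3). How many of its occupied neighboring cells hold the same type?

0

Occupied neighbors of (3,3): (4,3)=2, (3,4)=2.
Same type (1): 0 of 2.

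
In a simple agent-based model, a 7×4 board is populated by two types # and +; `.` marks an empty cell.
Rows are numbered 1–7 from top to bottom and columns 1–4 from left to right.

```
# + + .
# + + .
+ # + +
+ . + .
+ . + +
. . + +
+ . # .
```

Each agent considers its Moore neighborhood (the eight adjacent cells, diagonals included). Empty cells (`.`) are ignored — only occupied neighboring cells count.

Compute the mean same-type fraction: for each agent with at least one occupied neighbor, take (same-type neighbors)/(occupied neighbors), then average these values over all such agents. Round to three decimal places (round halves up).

Row 1: (1,1)# 1/3 · (1,2)+ 3/5 · (1,3)+ 3/3
Row 2: (2,1)# 2/5 · (2,2)+ 5/8 · (2,3)+ 5/6
Row 3: (3,1)+ 2/4 · (3,2)# 1/7 · (3,3)+ 4/5 · (3,4)+ 3/3
Row 4: (4,1)+ 2/3 · (4,3)+ 4/5
Row 5: (5,1)+ 1/1 · (5,3)+ 4/4 · (5,4)+ 4/4
Row 6: (6,3)+ 3/4 · (6,4)+ 3/4
Row 7: (7,1)+ — no occupied neighbors · (7,3)# 0/2
Sum over 18 agents: 1/3 + 3/5 + 3/3 + 2/5 + 5/8 + 5/6 + 2/4 + 1/7 + 4/5 + 3/3 + 2/3 + 4/5 + 1/1 + 4/4 + 4/4 + 3/4 + 3/4 + 0/2 = 10249/840; mean = 10249/840 ÷ 18 = 10249/15120 = 0.677843… → 0.678.

0.678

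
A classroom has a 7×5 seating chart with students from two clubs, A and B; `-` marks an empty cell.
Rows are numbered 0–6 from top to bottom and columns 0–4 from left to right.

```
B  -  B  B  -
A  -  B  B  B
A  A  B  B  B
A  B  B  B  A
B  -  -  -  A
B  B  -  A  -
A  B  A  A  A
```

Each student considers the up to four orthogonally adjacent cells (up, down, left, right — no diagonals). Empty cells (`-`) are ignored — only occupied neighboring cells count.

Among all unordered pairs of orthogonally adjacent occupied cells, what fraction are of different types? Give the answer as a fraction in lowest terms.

Scan each occupied cell's neighbors to the right and below so each pair is counted once.
From row 0: 1 unlike of 4 pairs (running 1/4).
From row 1: 0 unlike of 6 pairs (running 1/10).
From row 2: 3 unlike of 9 pairs (running 4/19).
From row 3: 3 unlike of 6 pairs (running 7/25).
From row 4: 0 unlike of 1 pairs (running 7/26).
From row 5: 1 unlike of 4 pairs (running 8/30).
From row 6: 2 unlike of 4 pairs (running 10/34).
Total adjacent occupied pairs: 34; unlike-type pairs: 10.
10/34 reduces to 5/17.

5/17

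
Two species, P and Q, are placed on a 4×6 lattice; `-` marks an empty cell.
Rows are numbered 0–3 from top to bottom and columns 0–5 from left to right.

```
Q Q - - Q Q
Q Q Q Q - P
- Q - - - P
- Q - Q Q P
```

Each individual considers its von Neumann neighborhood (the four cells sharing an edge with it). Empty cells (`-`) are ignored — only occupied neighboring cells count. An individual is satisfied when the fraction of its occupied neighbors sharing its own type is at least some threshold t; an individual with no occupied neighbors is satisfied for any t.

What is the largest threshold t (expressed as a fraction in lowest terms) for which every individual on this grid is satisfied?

1/2

(0,0)Q 2/2
(0,1)Q 2/2
(0,4)Q 1/1
(0,5)Q 1/2
(1,0)Q 2/2
(1,1)Q 4/4
(1,2)Q 2/2
(1,3)Q 1/1
(1,5)P 1/2
(2,1)Q 2/2
(2,5)P 2/2
(3,1)Q 1/1
(3,3)Q 1/1
(3,4)Q 1/2
(3,5)P 1/2
The smallest same-type fraction is 1/2 at (0,5), which reduces to 1/2. Any threshold above that leaves this individual unsatisfied.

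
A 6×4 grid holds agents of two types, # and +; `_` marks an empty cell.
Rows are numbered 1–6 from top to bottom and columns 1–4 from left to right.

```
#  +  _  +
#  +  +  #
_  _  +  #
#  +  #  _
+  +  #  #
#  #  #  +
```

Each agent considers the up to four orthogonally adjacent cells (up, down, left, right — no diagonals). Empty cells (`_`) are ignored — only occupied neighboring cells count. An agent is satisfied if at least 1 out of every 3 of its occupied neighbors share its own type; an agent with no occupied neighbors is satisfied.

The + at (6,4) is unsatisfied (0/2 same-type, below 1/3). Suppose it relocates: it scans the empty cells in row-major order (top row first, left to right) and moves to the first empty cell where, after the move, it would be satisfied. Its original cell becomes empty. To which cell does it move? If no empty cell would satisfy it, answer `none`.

Vacating (6,4). Empty cells in order:
  (1,3): 3/3 same-type → satisfied — stop here.

(1,3)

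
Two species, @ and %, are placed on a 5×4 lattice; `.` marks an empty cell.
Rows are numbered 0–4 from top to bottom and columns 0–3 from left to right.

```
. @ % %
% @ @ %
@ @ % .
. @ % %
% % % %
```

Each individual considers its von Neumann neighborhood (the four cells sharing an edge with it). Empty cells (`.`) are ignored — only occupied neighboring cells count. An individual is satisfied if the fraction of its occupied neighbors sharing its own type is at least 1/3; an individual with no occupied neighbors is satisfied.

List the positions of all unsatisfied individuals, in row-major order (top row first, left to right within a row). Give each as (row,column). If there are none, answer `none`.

Row 0: (0,1)@ 1/2 ✓ · (0,2)% 1/3 ✓ · (0,3)% 2/2 ✓
Row 1: (1,0)% 0/2 ✗ · (1,1)@ 3/4 ✓ · (1,2)@ 1/4 ✗ · (1,3)% 1/2 ✓
Row 2: (2,0)@ 1/2 ✓ · (2,1)@ 3/4 ✓ · (2,2)% 1/3 ✓
Row 3: (3,1)@ 1/3 ✓ · (3,2)% 3/4 ✓ · (3,3)% 2/2 ✓
Row 4: (4,0)% 1/1 ✓ · (4,1)% 2/3 ✓ · (4,2)% 3/3 ✓ · (4,3)% 2/2 ✓

(1,0), (1,2)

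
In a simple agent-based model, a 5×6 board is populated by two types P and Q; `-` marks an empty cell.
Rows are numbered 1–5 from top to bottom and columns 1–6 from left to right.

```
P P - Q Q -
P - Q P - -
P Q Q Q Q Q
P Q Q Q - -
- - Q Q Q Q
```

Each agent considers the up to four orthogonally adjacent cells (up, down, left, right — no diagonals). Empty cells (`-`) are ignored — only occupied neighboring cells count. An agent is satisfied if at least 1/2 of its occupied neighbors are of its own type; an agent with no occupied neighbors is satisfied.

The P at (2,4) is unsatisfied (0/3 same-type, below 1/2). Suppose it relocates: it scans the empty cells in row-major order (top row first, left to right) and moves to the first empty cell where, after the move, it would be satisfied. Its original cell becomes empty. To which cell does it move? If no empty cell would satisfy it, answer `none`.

(2,2)

Vacating (2,4). Empty cells in order:
  (1,3): 1/3 same-type → still unsatisfied.
  (1,6): 0/1 same-type → still unsatisfied.
  (2,2): 2/4 same-type → satisfied — stop here.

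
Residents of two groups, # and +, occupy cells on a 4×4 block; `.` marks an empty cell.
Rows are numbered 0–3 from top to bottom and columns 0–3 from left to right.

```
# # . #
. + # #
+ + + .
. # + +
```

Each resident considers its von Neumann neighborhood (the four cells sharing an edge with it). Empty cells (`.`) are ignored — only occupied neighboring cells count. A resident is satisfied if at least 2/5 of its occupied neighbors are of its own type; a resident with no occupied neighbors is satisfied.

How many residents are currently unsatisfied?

3

Row 0: (0,0)# 1/1 satisfied · (0,1)# 1/2 satisfied · (0,3)# 1/1 satisfied
Row 1: (1,1)+ 1/3 not · (1,2)# 1/3 not · (1,3)# 2/2 satisfied
Row 2: (2,0)+ 1/1 satisfied · (2,1)+ 3/4 satisfied · (2,2)+ 2/3 satisfied
Row 3: (3,1)# 0/2 not · (3,2)+ 2/3 satisfied · (3,3)+ 1/1 satisfied
Unsatisfied: (1,1), (1,2), (3,1) — 3 in total.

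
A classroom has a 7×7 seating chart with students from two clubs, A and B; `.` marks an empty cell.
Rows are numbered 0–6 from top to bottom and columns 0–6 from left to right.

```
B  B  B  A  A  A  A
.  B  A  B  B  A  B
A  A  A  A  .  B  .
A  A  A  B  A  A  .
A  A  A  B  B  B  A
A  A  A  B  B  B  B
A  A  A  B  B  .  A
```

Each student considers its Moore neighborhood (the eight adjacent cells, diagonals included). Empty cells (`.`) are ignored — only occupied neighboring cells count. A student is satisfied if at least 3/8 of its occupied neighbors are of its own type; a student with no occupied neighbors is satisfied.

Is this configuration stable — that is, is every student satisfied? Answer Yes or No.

No

(0,0)B 2/2 satisfied
(0,1)B 3/4 satisfied
(0,2)B 3/5 satisfied
(0,3)A 2/5 satisfied
(0,4)A 3/5 satisfied
(0,5)A 3/5 satisfied
(0,6)A 2/3 satisfied
(1,1)B 3/7 satisfied
(1,2)A 4/8 satisfied
(1,3)B 2/7 not
(1,4)B 2/7 not
(1,5)A 3/6 satisfied
(1,6)B 1/4 not
(2,0)A 3/4 satisfied
(2,1)A 6/7 satisfied
(2,2)A 5/8 satisfied
(2,3)A 4/7 satisfied
(2,5)B 2/5 satisfied
(3,0)A 5/5 satisfied
(3,1)A 8/8 satisfied
(3,2)A 6/8 satisfied
(3,3)B 2/7 not
(3,4)A 2/7 not
(3,5)A 2/5 satisfied
(4,0)A 5/5 satisfied
(4,1)A 8/8 satisfied
(4,2)A 5/8 satisfied
(4,3)B 4/8 satisfied
(4,4)B 6/8 satisfied
(4,5)B 4/7 satisfied
(4,6)A 1/4 not
(5,0)A 5/5 satisfied
(5,1)A 8/8 satisfied
(5,2)A 5/8 satisfied
(5,3)B 5/8 satisfied
(5,4)B 7/7 satisfied
(5,5)B 5/7 satisfied
(5,6)B 2/4 satisfied
(6,0)A 3/3 satisfied
(6,1)A 5/5 satisfied
(6,2)A 3/5 satisfied
(6,3)B 3/5 satisfied
(6,4)B 4/4 satisfied
(6,6)A 0/2 not
For instance (1,3) has only 2/7 same-type neighbors, below 3/8.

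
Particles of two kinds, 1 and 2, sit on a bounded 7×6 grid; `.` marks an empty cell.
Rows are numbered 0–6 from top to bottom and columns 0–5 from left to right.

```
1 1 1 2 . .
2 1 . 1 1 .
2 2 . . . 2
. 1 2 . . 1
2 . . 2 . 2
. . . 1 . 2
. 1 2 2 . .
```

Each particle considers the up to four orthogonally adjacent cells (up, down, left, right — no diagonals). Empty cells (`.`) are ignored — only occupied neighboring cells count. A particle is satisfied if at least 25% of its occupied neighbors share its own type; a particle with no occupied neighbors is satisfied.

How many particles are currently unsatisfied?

8

Row 0: (0,0)1 1/2 ok · (0,1)1 3/3 ok · (0,2)1 1/2 ok · (0,3)2 0/2 unhappy
Row 1: (1,0)2 1/3 ok · (1,1)1 1/3 ok · (1,3)1 1/2 ok · (1,4)1 1/1 ok
Row 2: (2,0)2 2/2 ok · (2,1)2 1/3 ok · (2,5)2 0/1 unhappy
Row 3: (3,1)1 0/2 unhappy · (3,2)2 0/1 unhappy · (3,5)1 0/2 unhappy
Row 4: (4,0)2 0/0 ok · (4,3)2 0/1 unhappy · (4,5)2 1/2 ok
Row 5: (5,3)1 0/2 unhappy · (5,5)2 1/1 ok
Row 6: (6,1)1 0/1 unhappy · (6,2)2 1/2 ok · (6,3)2 1/2 ok
Unsatisfied: (0,3), (2,5), (3,1), (3,2), (3,5), (4,3), (5,3), (6,1) — 8 in total.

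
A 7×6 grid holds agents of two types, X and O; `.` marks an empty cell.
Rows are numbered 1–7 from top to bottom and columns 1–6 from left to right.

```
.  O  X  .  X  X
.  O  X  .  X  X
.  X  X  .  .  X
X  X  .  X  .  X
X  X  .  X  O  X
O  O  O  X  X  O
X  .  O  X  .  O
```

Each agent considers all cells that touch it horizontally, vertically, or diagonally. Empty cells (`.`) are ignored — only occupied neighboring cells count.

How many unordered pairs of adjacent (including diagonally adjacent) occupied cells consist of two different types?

27

Scan each occupied cell's neighbors to the right and below (and the two forward diagonals) so each pair is counted once.
Row 1: O(1,2)–X(1,3)≠ O(1,2)–O(2,2)= O(1,2)–X(2,3)≠ X(1,3)–X(2,3)= X(1,3)–O(2,2)≠ X(1,5)–X(1,6)= X(1,5)–X(2,5)= X(1,5)–X(2,6)= X(1,6)–X(2,6)= X(1,6)–X(2,5)=  → 3/10 unlike.
Row 2: O(2,2)–X(2,3)≠ O(2,2)–X(3,2)≠ O(2,2)–X(3,3)≠ X(2,3)–X(3,3)= X(2,3)–X(3,2)= X(2,5)–X(2,6)= X(2,5)–X(3,6)= X(2,6)–X(3,6)=  → 3/8 unlike.
Row 3: X(3,2)–X(3,3)= X(3,2)–X(4,2)= X(3,2)–X(4,1)= X(3,3)–X(4,4)= X(3,3)–X(4,2)= X(3,6)–X(4,6)=  → 0/6 unlike.
Row 4: X(4,1)–X(4,2)= X(4,1)–X(5,1)= X(4,1)–X(5,2)= X(4,2)–X(5,2)= X(4,2)–X(5,1)= X(4,4)–X(5,4)= X(4,4)–O(5,5)≠ X(4,6)–X(5,6)= X(4,6)–O(5,5)≠  → 2/9 unlike.
Row 5: X(5,1)–X(5,2)= X(5,1)–O(6,1)≠ X(5,1)–O(6,2)≠ X(5,2)–O(6,2)≠ X(5,2)–O(6,3)≠ X(5,2)–O(6,1)≠ X(5,4)–O(5,5)≠ X(5,4)–X(6,4)= X(5,4)–X(6,5)= X(5,4)–O(6,3)≠ O(5,5)–X(5,6)≠ O(5,5)–X(6,5)≠ O(5,5)–O(6,6)= O(5,5)–X(6,4)≠ X(5,6)–O(6,6)≠ X(5,6)–X(6,5)=  → 11/16 unlike.
Row 6: O(6,1)–O(6,2)= O(6,1)–X(7,1)≠ O(6,2)–O(6,3)= O(6,2)–O(7,3)= O(6,2)–X(7,1)≠ O(6,3)–X(6,4)≠ O(6,3)–O(7,3)= O(6,3)–X(7,4)≠ X(6,4)–X(6,5)= X(6,4)–X(7,4)= X(6,4)–O(7,3)≠ X(6,5)–O(6,6)≠ X(6,5)–O(7,6)≠ X(6,5)–X(7,4)= O(6,6)–O(7,6)=  → 7/15 unlike.
Row 7: O(7,3)–X(7,4)≠  → 1/1 unlike.
Total adjacent occupied pairs: 65; unlike-type pairs: 27.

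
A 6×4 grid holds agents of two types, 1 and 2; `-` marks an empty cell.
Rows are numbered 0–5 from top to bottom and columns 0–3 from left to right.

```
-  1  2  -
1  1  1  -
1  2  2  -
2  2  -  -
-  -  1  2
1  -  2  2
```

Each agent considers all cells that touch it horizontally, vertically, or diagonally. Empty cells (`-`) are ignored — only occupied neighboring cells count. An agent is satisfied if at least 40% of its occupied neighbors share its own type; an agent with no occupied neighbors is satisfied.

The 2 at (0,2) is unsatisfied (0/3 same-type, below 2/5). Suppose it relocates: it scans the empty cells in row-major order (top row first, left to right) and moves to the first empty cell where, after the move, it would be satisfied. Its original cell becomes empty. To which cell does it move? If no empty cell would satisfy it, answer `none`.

(1,3)

Vacating (0,2). Empty cells in order:
  (0,0): 0/3 same-type → still unsatisfied.
  (0,3): 0/1 same-type → still unsatisfied.
  (1,3): 1/2 same-type → satisfied — stop here.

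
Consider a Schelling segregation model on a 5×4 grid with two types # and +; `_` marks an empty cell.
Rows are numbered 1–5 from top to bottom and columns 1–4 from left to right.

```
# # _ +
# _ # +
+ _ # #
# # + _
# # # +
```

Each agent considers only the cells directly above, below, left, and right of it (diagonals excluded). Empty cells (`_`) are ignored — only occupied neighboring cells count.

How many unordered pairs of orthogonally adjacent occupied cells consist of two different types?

8

Scan each occupied cell's neighbors to the right and below so each pair is counted once.
Row 1: #(1,1)–#(1,2)= #(1,1)–#(2,1)= +(1,4)–+(2,4)=  → 0/3 unlike.
Row 2: #(2,1)–+(3,1)≠ #(2,3)–+(2,4)≠ #(2,3)–#(3,3)= +(2,4)–#(3,4)≠  → 3/4 unlike.
Row 3: +(3,1)–#(4,1)≠ #(3,3)–#(3,4)= #(3,3)–+(4,3)≠  → 2/3 unlike.
Row 4: #(4,1)–#(4,2)= #(4,1)–#(5,1)= #(4,2)–+(4,3)≠ #(4,2)–#(5,2)= +(4,3)–#(5,3)≠  → 2/5 unlike.
Row 5: #(5,1)–#(5,2)= #(5,2)–#(5,3)= #(5,3)–+(5,4)≠  → 1/3 unlike.
Total adjacent occupied pairs: 18; unlike-type pairs: 8.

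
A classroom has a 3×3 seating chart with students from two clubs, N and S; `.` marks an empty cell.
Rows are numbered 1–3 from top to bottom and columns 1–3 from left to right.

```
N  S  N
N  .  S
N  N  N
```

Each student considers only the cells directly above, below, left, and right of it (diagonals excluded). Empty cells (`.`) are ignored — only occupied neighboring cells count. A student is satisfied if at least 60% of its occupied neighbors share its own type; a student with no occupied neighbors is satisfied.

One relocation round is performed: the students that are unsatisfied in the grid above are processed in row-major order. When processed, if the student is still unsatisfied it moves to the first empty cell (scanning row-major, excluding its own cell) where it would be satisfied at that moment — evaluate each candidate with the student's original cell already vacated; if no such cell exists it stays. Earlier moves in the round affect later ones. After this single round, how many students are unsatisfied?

Initially unsatisfied (in order): (1,1), (1,2), (1,3), (2,3), (3,3).
  (1,1): no empty cell satisfies it; stays.
  (1,2): no empty cell satisfies it; stays.
  (1,3): no empty cell satisfies it; stays.
  (2,3): no empty cell satisfies it; stays.
  (3,3): no empty cell satisfies it; stays.
Resulting grid:
N S N
N . S
N N N
Unsatisfied now: (1,1), (1,2), (1,3), (2,3), (3,3).

5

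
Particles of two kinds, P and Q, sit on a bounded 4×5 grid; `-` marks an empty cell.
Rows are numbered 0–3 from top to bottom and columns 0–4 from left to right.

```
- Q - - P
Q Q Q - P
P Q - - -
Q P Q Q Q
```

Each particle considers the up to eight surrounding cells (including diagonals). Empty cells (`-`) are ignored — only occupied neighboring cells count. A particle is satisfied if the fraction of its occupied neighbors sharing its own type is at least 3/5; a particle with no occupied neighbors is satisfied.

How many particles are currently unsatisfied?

(0,1)Q 3/3 satisfied
(0,4)P 1/1 satisfied
(1,0)Q 3/4 satisfied
(1,1)Q 4/5 satisfied
(1,2)Q 3/3 satisfied
(1,4)P 1/1 satisfied
(2,0)P 1/5 not
(2,1)Q 5/7 satisfied
(3,0)Q 1/3 not
(3,1)P 1/4 not
(3,2)Q 2/3 satisfied
(3,3)Q 2/2 satisfied
(3,4)Q 1/1 satisfied
Unsatisfied: (2,0), (3,0), (3,1) — 3 in total.

3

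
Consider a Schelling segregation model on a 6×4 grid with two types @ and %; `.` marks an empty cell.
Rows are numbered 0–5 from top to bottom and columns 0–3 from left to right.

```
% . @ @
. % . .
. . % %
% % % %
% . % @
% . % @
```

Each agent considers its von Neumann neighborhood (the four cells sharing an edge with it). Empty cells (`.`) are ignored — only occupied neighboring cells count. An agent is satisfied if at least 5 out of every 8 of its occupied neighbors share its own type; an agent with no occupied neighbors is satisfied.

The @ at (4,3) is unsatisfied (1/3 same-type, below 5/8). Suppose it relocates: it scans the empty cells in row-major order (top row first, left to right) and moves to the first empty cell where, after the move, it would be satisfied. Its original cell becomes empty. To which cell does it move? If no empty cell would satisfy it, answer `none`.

Vacating (4,3). Empty cells in order:
  (0,1): 1/3 same-type → still unsatisfied.
  (1,0): 0/2 same-type → still unsatisfied.
  (1,2): 1/3 same-type → still unsatisfied.
  (1,3): 1/2 same-type → still unsatisfied.
  (2,0): 0/1 same-type → still unsatisfied.
  (2,1): 0/3 same-type → still unsatisfied.
  (4,1): 0/3 same-type → still unsatisfied.
  (5,1): 0/2 same-type → still unsatisfied.

none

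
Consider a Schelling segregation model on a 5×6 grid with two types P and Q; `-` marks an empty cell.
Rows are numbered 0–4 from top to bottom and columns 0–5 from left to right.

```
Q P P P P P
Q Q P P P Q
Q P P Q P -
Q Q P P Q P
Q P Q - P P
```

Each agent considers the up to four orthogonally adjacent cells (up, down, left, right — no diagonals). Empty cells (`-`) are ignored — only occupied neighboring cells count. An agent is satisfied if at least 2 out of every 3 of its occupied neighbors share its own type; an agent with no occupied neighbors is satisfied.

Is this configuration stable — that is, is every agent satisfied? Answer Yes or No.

No

Row 0: (0,0)Q 1/2 ✗ · (0,1)P 1/3 ✗ · (0,2)P 3/3 ✓ · (0,3)P 3/3 ✓ · (0,4)P 3/3 ✓ · (0,5)P 1/2 ✗
Row 1: (1,0)Q 3/3 ✓ · (1,1)Q 1/4 ✗ · (1,2)P 3/4 ✓ · (1,3)P 3/4 ✓ · (1,4)P 3/4 ✓ · (1,5)Q 0/2 ✗
Row 2: (2,0)Q 2/3 ✓ · (2,1)P 1/4 ✗ · (2,2)P 3/4 ✓ · (2,3)Q 0/4 ✗ · (2,4)P 1/3 ✗
Row 3: (3,0)Q 3/3 ✓ · (3,1)Q 1/4 ✗ · (3,2)P 2/4 ✗ · (3,3)P 1/3 ✗ · (3,4)Q 0/4 ✗ · (3,5)P 1/2 ✗
Row 4: (4,0)Q 1/2 ✗ · (4,1)P 0/3 ✗ · (4,2)Q 0/2 ✗ · (4,4)P 1/2 ✗ · (4,5)P 2/2 ✓
For instance (0,0) has only 1/2 same-type neighbors, below 2/3.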